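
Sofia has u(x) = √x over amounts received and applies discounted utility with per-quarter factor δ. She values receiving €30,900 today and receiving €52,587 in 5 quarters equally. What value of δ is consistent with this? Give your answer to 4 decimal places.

δ ≈ 0.9482

The payoff in 5 quarters is discounted by δ^5, so u(30900) = δ^5·u(52587) and δ^5 = u(30900)/u(52587).
Since u(x) = √x, δ^5 = √(30900/52587) = 0.76655.
So δ = 0.76655^(1/5) ≈ 0.9482.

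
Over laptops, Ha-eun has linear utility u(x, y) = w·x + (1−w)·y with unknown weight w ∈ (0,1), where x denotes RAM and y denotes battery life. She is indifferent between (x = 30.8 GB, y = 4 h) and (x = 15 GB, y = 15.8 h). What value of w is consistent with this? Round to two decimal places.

w = 0.43

Equating utilities: w·30.8 + (1−w)·4 = w·15 + (1−w)·15.8.
Rearranging, 15.8·w − 11.8·(1−w) = 0.
So w/(1−w) = 11.8/15.8 = 0.7468, giving w = 11.8/(15.8+11.8) = 0.43.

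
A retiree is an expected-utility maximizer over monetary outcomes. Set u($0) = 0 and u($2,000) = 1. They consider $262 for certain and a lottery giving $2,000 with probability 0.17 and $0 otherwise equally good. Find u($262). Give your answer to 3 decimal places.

u($262) equals the lottery's expected utility: 0.17·1 + 0.83·0 = 0.17.

0.170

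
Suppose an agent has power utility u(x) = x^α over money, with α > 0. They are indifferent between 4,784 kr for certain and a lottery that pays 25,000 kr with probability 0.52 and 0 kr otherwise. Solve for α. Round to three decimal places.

The lottery's expected utility is 0.52·u(25000) + 0.48·u(0) = 0.52·25000^α (since u(0) = 0 for α > 0).
Setting u(4784) equal to that: 4784^α = 0.52·25000^α ⇒ (4784/25000)^α = 0.52.
Taking logs: α·ln(4784/25000) = ln(0.52), so α = -0.653926 / -1.653599 ≈ 0.395.

α ≈ 0.395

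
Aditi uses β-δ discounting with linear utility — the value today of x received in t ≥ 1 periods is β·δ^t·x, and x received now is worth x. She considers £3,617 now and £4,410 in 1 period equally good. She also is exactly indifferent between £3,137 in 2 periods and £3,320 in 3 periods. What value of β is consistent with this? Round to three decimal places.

β ≈ 0.868

The second indifference involves only future payoffs, so β cancels: β·δ^2·3137 = β·δ^3·3320, giving δ = 3137/3320 = 0.94488.
Now use the now-vs-future pair: 3617 = β·δ·4410 gives β = 3617/(0.94488·4410) ≈ 0.868.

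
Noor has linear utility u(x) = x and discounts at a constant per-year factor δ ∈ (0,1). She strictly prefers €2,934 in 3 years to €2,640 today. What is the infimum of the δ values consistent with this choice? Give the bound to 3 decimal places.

δ > 0.965

Comparing present values: 2640 < δ^3·2934.
Dividing by 2934: δ^3 > 0.89980. Both sides are positive, so the cube root keeps the direction.
δ > (2640/2934)^(1/3) ≈ 0.965.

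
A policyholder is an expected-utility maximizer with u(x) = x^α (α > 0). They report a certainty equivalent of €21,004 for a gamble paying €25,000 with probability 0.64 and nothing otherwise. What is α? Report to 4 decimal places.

Since u(0) = 0, the lottery's EU is 0.64·25000^α.
Setting u(21004) equal to that: 21004^α = 0.64·25000^α ⇒ (21004/25000)^α = 0.64.
α = ln(0.64) / ln(21004/25000) = -0.4462871/-0.1741629 ≈ 2.5625.

α ≈ 2.5625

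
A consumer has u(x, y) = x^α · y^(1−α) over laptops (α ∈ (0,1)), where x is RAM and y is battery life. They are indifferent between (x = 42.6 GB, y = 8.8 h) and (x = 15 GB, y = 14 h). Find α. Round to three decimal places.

Set the two utilities equal: 42.6^α·8.8^(1−α) = 15^α·14^(1−α).
Taking logs: α·ln 42.6 + (1−α)·ln 8.8 = α·ln 15 + (1−α)·ln 14, i.e. α·1.043804 = (1−α)·0.464306.
Thus α·(1.508110) = 0.464306, so α = 0.464306/1.508110 ≈ 0.308.

α ≈ 0.308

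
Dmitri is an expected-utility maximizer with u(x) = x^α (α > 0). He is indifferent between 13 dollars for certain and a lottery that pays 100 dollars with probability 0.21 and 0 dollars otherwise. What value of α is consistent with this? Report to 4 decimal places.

EU(lottery) = 0.21·100^α + 0.79·0 = 0.21·100^α.
Indifference: 13^α = 0.21·100^α, so (13/100)^α = 0.21.
Take logs: α = ln 0.21 / ln(13/100) ≈ 0.764941.

α ≈ 0.7649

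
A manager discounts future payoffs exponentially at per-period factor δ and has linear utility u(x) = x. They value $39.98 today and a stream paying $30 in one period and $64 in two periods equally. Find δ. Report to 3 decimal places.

δ ≈ 0.590

The stream is worth 30δ + 64δ² today, so 30δ + 64δ² = 39.98.
So 64δ² + 30δ − 39.98 = 0.
By the quadratic formula (taking the positive root), δ = (−30 + √11134.88) / 128 ≈ 0.590.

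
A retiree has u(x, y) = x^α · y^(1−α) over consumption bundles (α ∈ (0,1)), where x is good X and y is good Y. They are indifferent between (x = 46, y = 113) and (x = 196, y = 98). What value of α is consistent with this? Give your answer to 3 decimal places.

α ≈ 0.089

The Cobb–Douglas utilities coincide, so 46^α·113^(1−α) = 196^α·98^(1−α).
(46/196)^α = (98/113)^(1−α); take logs: α·ln(46/196) = (1−α)·ln(98/113), i.e. α·-1.449473 = (1−α)·-0.142420.
So α/(1−α) = (-0.142420)/(-1.449473) = 0.098256, and α = 0.098256/1.098256 ≈ 0.089.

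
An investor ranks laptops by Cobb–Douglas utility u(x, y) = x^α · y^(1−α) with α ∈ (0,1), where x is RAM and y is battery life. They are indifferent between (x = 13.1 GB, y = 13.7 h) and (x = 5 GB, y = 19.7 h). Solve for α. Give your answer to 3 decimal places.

Indifference: 13.1^α · 13.7^(1−α) = 5^α · 19.7^(1−α).
Taking logs: α·ln 13.1 + (1−α)·ln 13.7 = α·ln 5 + (1−α)·ln 19.7, i.e. α·0.963174 = (1−α)·0.363223.
So α/(1−α) = (0.363223)/(0.963174) = 0.377110, and α = 0.377110/1.377110 ≈ 0.274.

α ≈ 0.274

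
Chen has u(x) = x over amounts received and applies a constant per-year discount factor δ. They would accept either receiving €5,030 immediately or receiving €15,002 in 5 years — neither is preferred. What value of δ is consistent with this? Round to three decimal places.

Indifference means u(5030) = δ^5 · u(15002), so δ^5 = u(5030)/u(15002).
With u(x) = x: δ^5 = 5030/15002 = 0.33529.
Taking the 5th root: δ = 0.33529^(1/5) ≈ 0.804.

δ ≈ 0.804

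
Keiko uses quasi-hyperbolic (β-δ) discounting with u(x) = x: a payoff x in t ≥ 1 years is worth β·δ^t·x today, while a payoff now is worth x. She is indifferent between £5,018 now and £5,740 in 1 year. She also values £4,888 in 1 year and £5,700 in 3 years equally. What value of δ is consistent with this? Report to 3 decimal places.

δ ≈ 0.926

Both payoffs in the second observation are in the future, so β drops out: δ^1·4888 = δ^3·5700 ⇒ δ^2 = 4888/5700 = 0.85754, so δ = 0.92604.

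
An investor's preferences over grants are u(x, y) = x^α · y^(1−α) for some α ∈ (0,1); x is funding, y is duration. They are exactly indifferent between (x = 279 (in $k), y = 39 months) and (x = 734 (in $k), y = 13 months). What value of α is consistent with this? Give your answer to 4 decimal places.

Set the two utilities equal: 279^α·39^(1−α) = 734^α·13^(1−α).
(279/734)^α = (13/39)^(1−α); take logs: α·ln(279/734) = (1−α)·ln(13/39), i.e. α·-0.9672972 = (1−α)·-1.0986123.
So α/(1−α) = (-1.0986123)/(-0.9672972) = 1.1357547, and α = 1.1357547/2.1357547 ≈ 0.5318.

α ≈ 0.5318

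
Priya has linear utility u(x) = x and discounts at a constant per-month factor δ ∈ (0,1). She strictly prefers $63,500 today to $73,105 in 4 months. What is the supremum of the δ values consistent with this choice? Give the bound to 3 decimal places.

δ < 0.965

The preference means 63500 > δ^4·73105.
So δ^4 < 63500/73105 = 0.86861; taking the 4th root of both positive sides preserves the inequality.
δ < (63500/73105)^(1/4) ≈ 0.965.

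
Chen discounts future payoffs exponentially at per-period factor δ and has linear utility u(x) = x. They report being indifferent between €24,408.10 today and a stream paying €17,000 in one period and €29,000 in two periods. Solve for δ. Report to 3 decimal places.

Present value of the stream is 17000·δ + 29000·δ². Indifference gives 17000δ + 29000δ² = 24408.10.
That is, 29000δ² + 17000δ − 24408.10 = 0, a quadratic in δ.
The positive root is δ = [−17000 + √(17000² + 4·29000·24408.10)] / (2·29000) = (−17000 + 55860.000)/58000 ≈ 0.670.

δ ≈ 0.670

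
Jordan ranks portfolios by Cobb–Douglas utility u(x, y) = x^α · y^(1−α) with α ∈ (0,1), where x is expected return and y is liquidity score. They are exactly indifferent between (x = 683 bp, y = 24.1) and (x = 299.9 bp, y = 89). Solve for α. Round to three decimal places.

Set the two utilities equal: 683^α·24.1^(1−α) = 299.9^α·89^(1−α).
(683/299.9)^α = (89/24.1)^(1−α); take logs: α·ln(683/299.9) = (1−α)·ln(89/24.1), i.e. α·0.823046 = (1−α)·1.306425.
With A = 0.823046 and B = 1.306425: α·A = (1−α)·B, so α = B/(A+B) = 1.306425/2.129471 ≈ 0.613.

α ≈ 0.613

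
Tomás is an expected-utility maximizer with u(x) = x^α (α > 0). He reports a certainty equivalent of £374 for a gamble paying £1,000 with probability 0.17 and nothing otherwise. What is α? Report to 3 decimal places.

Since u(0) = 0, the lottery's EU is 0.17·1000^α.
Setting u(374) equal to that: 374^α = 0.17·1000^α ⇒ (374/1000)^α = 0.17.
α = ln(0.17) / ln(374/1000) = -1.771957/-0.983499 ≈ 1.802.

α ≈ 1.802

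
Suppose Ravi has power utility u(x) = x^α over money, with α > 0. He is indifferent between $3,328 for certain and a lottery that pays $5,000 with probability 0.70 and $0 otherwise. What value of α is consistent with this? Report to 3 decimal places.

α ≈ 0.876

EU(lottery) = 0.70·5000^α + 0.30·0 = 0.70·5000^α.
Equating: 3328^α = 0.70·5000^α, i.e. 0.6656^α = 0.70.
Take logs: α = ln 0.70 / ln(3328/5000) ≈ 0.87621.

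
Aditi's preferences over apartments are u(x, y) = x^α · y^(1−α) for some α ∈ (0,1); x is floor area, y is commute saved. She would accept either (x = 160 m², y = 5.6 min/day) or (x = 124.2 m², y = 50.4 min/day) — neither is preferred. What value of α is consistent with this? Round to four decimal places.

Indifference: 160^α · 5.6^(1−α) = 124.2^α · 50.4^(1−α).
(160/124.2)^α = (50.4/5.6)^(1−α); take logs: α·ln(160/124.2) = (1−α)·ln(50.4/5.6), i.e. α·0.2532806 = (1−α)·2.1972246.
So α/(1−α) = (2.1972246)/(0.2532806) = 8.6750608, and α = 8.6750608/9.6750608 ≈ 0.8966.

α ≈ 0.8966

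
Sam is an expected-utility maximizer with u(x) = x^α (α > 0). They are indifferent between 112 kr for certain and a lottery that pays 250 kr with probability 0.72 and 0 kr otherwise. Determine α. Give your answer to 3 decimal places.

α ≈ 0.409

Since u(0) = 0, the lottery's EU is 0.72·250^α.
Setting u(112) equal to that: 112^α = 0.72·250^α ⇒ (112/250)^α = 0.72.
Take logs: α = ln 0.72 / ln(112/250) ≈ 0.40912.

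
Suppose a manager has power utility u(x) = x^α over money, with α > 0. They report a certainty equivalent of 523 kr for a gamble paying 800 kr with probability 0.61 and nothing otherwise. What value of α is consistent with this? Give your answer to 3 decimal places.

EU(lottery) = 0.61·800^α + 0.39·0 = 0.61·800^α.
Setting u(523) equal to that: 523^α = 0.61·800^α ⇒ (523/800)^α = 0.61.
Taking logs: α·ln(523/800) = ln(0.61), so α = -0.494296 / -0.425030 ≈ 1.163.

α ≈ 1.163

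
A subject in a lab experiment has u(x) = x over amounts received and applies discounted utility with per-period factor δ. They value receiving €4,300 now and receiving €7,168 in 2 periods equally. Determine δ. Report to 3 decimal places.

δ ≈ 0.775

Equating discounted utilities: u(4300) = δ^2·u(7168) ⇒ δ^2 = u(4300)/u(7168).
With u(x) = x: δ^2 = 4300/7168 = 0.59989.
Hence δ = (0.59989)^(1/2) = 0.77452.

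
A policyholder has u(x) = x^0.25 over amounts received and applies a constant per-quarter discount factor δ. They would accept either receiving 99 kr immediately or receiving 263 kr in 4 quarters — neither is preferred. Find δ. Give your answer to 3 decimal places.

The payoff in 4 quarters is discounted by δ^4, so u(99) = δ^4·u(263) and δ^4 = u(99)/u(263).
Since u(x) = x^0.25, δ^4 = (99/263)^0.25 = 0.37643^0.25 = 0.78329.
Taking the 4th root: δ = 0.78329^(1/4) ≈ 0.941.

δ ≈ 0.941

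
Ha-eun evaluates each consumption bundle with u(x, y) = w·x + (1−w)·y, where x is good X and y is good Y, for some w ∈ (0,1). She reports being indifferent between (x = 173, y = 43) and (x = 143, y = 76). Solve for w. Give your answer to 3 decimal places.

w = 0.524

u(173,43) = u(143,76) means w·173 + (1−w)·43 = w·143 + (1−w)·76.
Rearranging, 30·w − 33·(1−w) = 0.
So w/(1−w) = 33/30 = 1.1000, giving w = 33/(30+33) = 0.524.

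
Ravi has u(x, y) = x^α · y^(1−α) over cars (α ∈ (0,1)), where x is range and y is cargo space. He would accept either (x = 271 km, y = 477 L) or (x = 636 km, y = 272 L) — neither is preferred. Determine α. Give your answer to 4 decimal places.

The Cobb–Douglas utilities coincide, so 271^α·477^(1−α) = 636^α·272^(1−α).
(271/636)^α = (272/477)^(1−α); take logs: α·ln(271/636) = (1−α)·ln(272/477), i.e. α·-0.8530797 = (1−α)·-0.5617144.
With A = -0.8530797 and B = -0.5617144: α·A = (1−α)·B, so α = B/(A+B) = -0.5617144/-1.4147941 ≈ 0.3970.

α ≈ 0.3970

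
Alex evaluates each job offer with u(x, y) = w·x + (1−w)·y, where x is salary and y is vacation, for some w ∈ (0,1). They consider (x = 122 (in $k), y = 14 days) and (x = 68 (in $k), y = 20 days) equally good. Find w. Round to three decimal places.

Equating utilities: w·122 + (1−w)·14 = w·68 + (1−w)·20.
w·(122−68) = (1−w)·(20−14), i.e. w·54 = (1−w)·6.
So w/(1−w) = 6/54 = 0.1111, giving w = 6/(54+6) = 0.100.

w = 0.100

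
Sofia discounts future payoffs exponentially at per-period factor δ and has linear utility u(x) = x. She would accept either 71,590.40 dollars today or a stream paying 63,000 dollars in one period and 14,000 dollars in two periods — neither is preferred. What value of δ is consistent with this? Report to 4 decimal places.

δ ≈ 0.9400

Present value of the stream is 63000·δ + 14000·δ². Indifference gives 63000δ + 14000δ² = 71590.40.
So 14000δ² + 63000δ − 71590.40 = 0.
By the quadratic formula (taking the positive root), δ = (−63000 + √7978062400.00) / 28000 ≈ 0.9400.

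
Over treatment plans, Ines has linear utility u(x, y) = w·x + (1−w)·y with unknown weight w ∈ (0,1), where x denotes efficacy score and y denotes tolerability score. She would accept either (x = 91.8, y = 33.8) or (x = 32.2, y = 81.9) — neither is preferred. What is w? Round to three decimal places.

w = 0.447

Equating utilities: w·91.8 + (1−w)·33.8 = w·32.2 + (1−w)·81.9.
w·(91.8−32.2) = (1−w)·(81.9−33.8), i.e. w·59.6 = (1−w)·48.1.
The marginal rate of substitution is 48.1/59.6, so w = 48.1/(59.6+48.1) = 0.447.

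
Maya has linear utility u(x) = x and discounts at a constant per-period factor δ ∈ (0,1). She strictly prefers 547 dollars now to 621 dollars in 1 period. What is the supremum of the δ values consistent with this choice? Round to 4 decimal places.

δ < 0.8808

The preference means 547 > δ·621.
Dividing through by 621 gives δ < 0.88084.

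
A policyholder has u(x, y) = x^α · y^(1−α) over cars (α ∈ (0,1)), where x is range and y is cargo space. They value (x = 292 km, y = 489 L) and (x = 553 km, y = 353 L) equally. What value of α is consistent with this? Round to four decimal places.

Set the two utilities equal: 292^α·489^(1−α) = 553^α·353^(1−α).
Rearrange to (292/553)^α = (353/489)^(1−α) and take logs: α·-0.6386042 = (1−α)·-0.3258944.
With A = -0.6386042 and B = -0.3258944: α·A = (1−α)·B, so α = B/(A+B) = -0.3258944/-0.9644986 ≈ 0.3379.

α ≈ 0.3379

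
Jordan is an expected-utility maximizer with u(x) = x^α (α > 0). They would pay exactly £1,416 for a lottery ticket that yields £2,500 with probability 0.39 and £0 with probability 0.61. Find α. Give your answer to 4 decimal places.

α ≈ 1.6564

The lottery's expected utility is 0.39·u(2500) + 0.61·u(0) = 0.39·2500^α (since u(0) = 0 for α > 0).
Setting u(1416) equal to that: 1416^α = 0.39·2500^α ⇒ (1416/2500)^α = 0.39.
Taking logs: α·ln(1416/2500) = ln(0.39), so α = -0.9416085 / -0.5684547 ≈ 1.6564.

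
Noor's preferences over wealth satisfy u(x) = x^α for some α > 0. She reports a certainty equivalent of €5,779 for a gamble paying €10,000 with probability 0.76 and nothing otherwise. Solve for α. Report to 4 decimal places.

Since u(0) = 0, the lottery's EU is 0.76·10000^α.
Setting u(5779) equal to that: 5779^α = 0.76·10000^α ⇒ (5779/10000)^α = 0.76.
Take logs: α = ln 0.76 / ln(5779/10000) ≈ 0.500473.

α ≈ 0.5005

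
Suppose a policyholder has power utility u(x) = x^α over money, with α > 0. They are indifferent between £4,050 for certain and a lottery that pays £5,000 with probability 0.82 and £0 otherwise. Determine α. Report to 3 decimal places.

EU(lottery) = 0.82·5000^α + 0.18·0 = 0.82·5000^α.
Setting u(4050) equal to that: 4050^α = 0.82·5000^α ⇒ (4050/5000)^α = 0.82.
Taking logs: α·ln(4050/5000) = ln(0.82), so α = -0.198451 / -0.210721 ≈ 0.942.

α ≈ 0.942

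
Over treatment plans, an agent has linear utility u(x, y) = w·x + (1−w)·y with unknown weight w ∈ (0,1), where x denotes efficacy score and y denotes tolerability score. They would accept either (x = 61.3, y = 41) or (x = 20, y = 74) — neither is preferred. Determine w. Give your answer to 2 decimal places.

w = 0.44

u(61.3,41) = u(20,74) means w·61.3 + (1−w)·41 = w·20 + (1−w)·74.
w·(61.3−20) = (1−w)·(74−41), i.e. w·41.3 = (1−w)·33.
So w/(1−w) = 33/41.3 = 0.7990, giving w = 33/(41.3+33) = 0.44.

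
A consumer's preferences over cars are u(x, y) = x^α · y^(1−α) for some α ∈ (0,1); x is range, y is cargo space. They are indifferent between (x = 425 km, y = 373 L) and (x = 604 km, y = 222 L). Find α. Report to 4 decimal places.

α ≈ 0.5962

Set the two utilities equal: 425^α·373^(1−α) = 604^α·222^(1−α).
(425/604)^α = (222/373)^(1−α); take logs: α·ln(425/604) = (1−α)·ln(222/373), i.e. α·-0.3514850 = (1−α)·-0.5189010.
So α/(1−α) = (-0.5189010)/(-0.3514850) = 1.4763105, and α = 1.4763105/2.4763105 ≈ 0.5962.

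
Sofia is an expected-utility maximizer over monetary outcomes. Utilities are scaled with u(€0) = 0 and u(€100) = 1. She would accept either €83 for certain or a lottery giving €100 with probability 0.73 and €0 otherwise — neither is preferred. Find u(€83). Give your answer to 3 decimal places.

By the standard-gamble method, u(€83) is just the indifference probability on the best outcome: 0.73.

0.730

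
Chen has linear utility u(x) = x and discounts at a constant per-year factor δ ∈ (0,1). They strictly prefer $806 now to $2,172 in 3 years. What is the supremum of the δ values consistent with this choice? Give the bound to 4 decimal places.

δ < 0.7186

Under u(x) = x this choice says 806 > δ^3·2172.
Dividing by 2172: δ^3 < 0.37109. Both sides are positive, so the cube root keeps the direction.
δ < (806/2172)^(1/3) ≈ 0.7186.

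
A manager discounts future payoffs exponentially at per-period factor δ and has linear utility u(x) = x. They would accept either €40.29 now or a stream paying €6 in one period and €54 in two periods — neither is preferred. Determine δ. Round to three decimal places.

δ ≈ 0.810

Equating present values: 40.29 = 6δ + 54δ².
That is, 54δ² + 6δ − 40.29 = 0, a quadratic in δ.
By the quadratic formula (taking the positive root), δ = (−6 + √8738.64) / 108 ≈ 0.810.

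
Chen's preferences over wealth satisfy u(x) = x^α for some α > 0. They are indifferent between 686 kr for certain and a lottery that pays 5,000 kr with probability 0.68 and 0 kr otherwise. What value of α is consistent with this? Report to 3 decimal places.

The lottery's expected utility is 0.68·u(5000) + 0.32·u(0) = 0.68·5000^α (since u(0) = 0 for α > 0).
Setting u(686) equal to that: 686^α = 0.68·5000^α ⇒ (686/5000)^α = 0.68.
Taking logs: α·ln(686/5000) = ln(0.68), so α = -0.385662 / -1.986316 ≈ 0.194.

α ≈ 0.194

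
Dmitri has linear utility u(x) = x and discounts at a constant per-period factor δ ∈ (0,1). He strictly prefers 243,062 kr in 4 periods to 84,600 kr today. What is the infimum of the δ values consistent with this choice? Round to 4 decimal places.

δ > 0.7681

Comparing present values: 84600 < δ^4·243062.
Dividing by 243062: δ^4 > 0.34806. Both sides are positive, so the 4th root keeps the direction.
δ > (84600/243062)^(1/4) ≈ 0.7681.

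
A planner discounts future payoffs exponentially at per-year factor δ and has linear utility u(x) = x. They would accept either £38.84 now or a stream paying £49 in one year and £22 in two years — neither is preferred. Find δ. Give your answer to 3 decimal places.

δ ≈ 0.620

Present value of the stream is 49·δ + 22·δ². Indifference gives 49δ + 22δ² = 38.84.
Rearranged: 22δ² + 49δ − 38.84 = 0.
By the quadratic formula (taking the positive root), δ = (−49 + √5818.92) / 44 ≈ 0.620.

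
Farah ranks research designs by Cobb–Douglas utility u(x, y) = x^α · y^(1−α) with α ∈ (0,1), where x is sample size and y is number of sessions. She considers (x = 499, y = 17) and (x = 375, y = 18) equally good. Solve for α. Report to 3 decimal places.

α ≈ 0.167

Set the two utilities equal: 499^α·17^(1−α) = 375^α·18^(1−α).
(499/375)^α = (18/17)^(1−α); take logs: α·ln(499/375) = (1−α)·ln(18/17), i.e. α·0.285680 = (1−α)·0.057158.
Thus α·(0.342838) = 0.057158, so α = 0.057158/0.342838 ≈ 0.167.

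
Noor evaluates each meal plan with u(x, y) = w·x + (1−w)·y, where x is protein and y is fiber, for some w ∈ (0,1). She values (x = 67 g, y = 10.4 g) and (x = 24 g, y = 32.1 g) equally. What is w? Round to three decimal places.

Equating utilities: w·67 + (1−w)·10.4 = w·24 + (1−w)·32.1.
w·(67−24) = (1−w)·(32.1−10.4), i.e. w·43 = (1−w)·21.7.
Hence w = 21.7/(43+21.7) = 21.7/64.7 = 0.335.

w = 0.335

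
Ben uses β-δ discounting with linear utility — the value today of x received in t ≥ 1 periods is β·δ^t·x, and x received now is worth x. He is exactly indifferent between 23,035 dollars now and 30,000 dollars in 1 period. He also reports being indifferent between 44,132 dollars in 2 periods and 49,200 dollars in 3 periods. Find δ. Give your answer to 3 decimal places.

From the later pair, β·δ^2·44132 = β·δ^3·49200; dividing through, δ = 44132/49200 = 0.89699.

δ ≈ 0.897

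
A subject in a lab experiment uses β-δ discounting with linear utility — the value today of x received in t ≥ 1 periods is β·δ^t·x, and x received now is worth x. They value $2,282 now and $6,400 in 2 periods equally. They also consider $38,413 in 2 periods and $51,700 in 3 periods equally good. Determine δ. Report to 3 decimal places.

δ ≈ 0.743

Both payoffs in the second observation are in the future, so β drops out: δ^2·38413 = δ^3·51700 ⇒ δ = 38413/51700 = 0.74300.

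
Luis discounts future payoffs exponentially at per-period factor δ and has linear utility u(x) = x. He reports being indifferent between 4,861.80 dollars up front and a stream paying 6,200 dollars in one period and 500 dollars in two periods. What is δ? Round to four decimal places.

The stream is worth 6200δ + 500δ² today, so 6200δ + 500δ² = 4861.80.
Rearranged: 500δ² + 6200δ − 4861.80 = 0.
δ = (−6200 + √(6200² + 4·500·4861.80)) / (2·500) = (−6200 + √48163600.00) / 1000 ≈ 0.7400.

δ ≈ 0.7400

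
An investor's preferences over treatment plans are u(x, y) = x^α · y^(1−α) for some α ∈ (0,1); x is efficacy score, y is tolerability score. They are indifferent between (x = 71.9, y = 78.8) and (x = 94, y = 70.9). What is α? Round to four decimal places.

Set the two utilities equal: 71.9^α·78.8^(1−α) = 94^α·70.9^(1−α).
Taking logs: α·ln 71.9 + (1−α)·ln 78.8 = α·ln 94 + (1−α)·ln 70.9, i.e. α·-0.2680185 = (1−α)·-0.1056426.
With A = -0.2680185 and B = -0.1056426: α·A = (1−α)·B, so α = B/(A+B) = -0.1056426/-0.3736611 ≈ 0.2827.

α ≈ 0.2827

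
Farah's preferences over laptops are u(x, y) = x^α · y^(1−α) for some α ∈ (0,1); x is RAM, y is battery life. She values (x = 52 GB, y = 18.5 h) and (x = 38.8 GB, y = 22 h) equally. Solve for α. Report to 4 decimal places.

Indifference: 52^α · 18.5^(1−α) = 38.8^α · 22^(1−α).
(52/38.8)^α = (22/18.5)^(1−α); take logs: α·ln(52/38.8) = (1−α)·ln(22/18.5), i.e. α·0.2928235 = (1−α)·0.1732717.
So α/(1−α) = (0.1732717)/(0.2928235) = 0.5917274, and α = 0.5917274/1.5917274 ≈ 0.3718.

α ≈ 0.3718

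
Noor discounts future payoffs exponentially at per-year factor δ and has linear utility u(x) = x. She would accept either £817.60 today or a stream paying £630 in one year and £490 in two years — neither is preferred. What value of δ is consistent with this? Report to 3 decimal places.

Equating present values: 817.60 = 630δ + 490δ².
Rearranged: 490δ² + 630δ − 817.60 = 0.
The positive root is δ = [−630 + √(630² + 4·490·817.60)] / (2·490) = (−630 + 1414.000)/980 ≈ 0.800.

δ ≈ 0.800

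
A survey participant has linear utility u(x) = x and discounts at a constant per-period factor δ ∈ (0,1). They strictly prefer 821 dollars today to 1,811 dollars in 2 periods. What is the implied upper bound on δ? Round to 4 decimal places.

Under u(x) = x this choice says 821 > δ^2·1811.
Dividing by 1811: δ^2 < 0.45334. Both sides are positive, so the square root keeps the direction.
δ < 0.45334^(1/2) = 0.6733.

δ < 0.6733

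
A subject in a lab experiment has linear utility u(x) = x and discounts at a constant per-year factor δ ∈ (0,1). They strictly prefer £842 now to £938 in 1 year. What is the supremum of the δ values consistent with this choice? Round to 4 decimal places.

Under u(x) = x this choice says 842 > δ·938.
So δ < 842/938 = 0.89765.

δ < 0.8977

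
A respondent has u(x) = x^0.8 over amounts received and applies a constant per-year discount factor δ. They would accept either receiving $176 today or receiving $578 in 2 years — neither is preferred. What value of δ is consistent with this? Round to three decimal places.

Equating discounted utilities: u(176) = δ^2·u(578) ⇒ δ^2 = u(176)/u(578).
Since u(x) = x^0.8, δ^2 = (176/578)^0.8 = 0.30450^0.8 = 0.38625.
Taking the square root: δ = 0.38625^(1/2) ≈ 0.621.

δ ≈ 0.621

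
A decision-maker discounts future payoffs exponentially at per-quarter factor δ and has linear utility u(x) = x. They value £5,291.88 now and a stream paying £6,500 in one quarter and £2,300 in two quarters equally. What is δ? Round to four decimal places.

δ ≈ 0.6600

Equating present values: 5291.88 = 6500δ + 2300δ².
So 2300δ² + 6500δ − 5291.88 = 0.
The positive root is δ = [−6500 + √(6500² + 4·2300·5291.88)] / (2·2300) = (−6500 + 9536.000)/4600 ≈ 0.6600.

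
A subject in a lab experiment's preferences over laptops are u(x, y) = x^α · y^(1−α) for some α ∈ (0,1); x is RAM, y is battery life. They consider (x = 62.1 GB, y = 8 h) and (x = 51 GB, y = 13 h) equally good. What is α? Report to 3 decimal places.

Set the two utilities equal: 62.1^α·8^(1−α) = 51^α·13^(1−α).
(62.1/51)^α = (13/8)^(1−α); take logs: α·ln(62.1/51) = (1−α)·ln(13/8), i.e. α·0.196920 = (1−α)·0.485508.
So α/(1−α) = (0.485508)/(0.196920) = 2.465509, and α = 2.465509/3.465509 ≈ 0.711.

α ≈ 0.711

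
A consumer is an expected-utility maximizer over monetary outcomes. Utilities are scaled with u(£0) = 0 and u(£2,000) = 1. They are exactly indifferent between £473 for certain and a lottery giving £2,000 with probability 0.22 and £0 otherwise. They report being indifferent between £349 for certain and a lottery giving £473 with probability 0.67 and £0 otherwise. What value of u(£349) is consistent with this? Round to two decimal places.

0.15

From the first indifference, u(£473) = 0.22·u(£2,000) + 0.78·u(£0) = 0.22·1 + 0.78·0 = 0.22.
The second indifference gives u(£349) = 0.67·u(£473) + 0.33·u(£0) = 0.67·0.22 + 0.33·0.00 = 0.1474.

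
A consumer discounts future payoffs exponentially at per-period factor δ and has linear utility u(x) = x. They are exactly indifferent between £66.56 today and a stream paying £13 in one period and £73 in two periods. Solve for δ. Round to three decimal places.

δ ≈ 0.870

Equating present values: 66.56 = 13δ + 73δ².
Rearranged: 73δ² + 13δ − 66.56 = 0.
The positive root is δ = [−13 + √(13² + 4·73·66.56)] / (2·73) = (−13 + 140.016)/146 ≈ 0.870.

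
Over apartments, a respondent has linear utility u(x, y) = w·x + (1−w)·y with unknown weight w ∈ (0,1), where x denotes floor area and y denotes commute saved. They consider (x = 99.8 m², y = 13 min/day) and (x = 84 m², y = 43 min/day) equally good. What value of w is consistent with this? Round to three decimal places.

u(99.8,13) = u(84,43) means w·99.8 + (1−w)·13 = w·84 + (1−w)·43.
Rearranging, 15.8·w − 30·(1−w) = 0.
Hence w = 30/(15.8+30) = 30/45.8 = 0.655.

w = 0.655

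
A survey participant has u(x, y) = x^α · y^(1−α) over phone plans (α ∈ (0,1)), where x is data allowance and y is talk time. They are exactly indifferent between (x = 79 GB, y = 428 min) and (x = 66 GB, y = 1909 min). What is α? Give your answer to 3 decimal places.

Indifference: 79^α · 428^(1−α) = 66^α · 1909^(1−α).
(79/66)^α = (1909/428)^(1−α); take logs: α·ln(79/66) = (1−α)·ln(1909/428), i.e. α·0.179793 = (1−α)·1.495212.
With A = 0.179793 and B = 1.495212: α·A = (1−α)·B, so α = B/(A+B) = 1.495212/1.675005 ≈ 0.893.

α ≈ 0.893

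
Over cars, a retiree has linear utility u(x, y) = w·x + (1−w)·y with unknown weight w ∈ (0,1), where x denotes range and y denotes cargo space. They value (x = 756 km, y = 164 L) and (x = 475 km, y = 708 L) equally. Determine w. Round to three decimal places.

Equating utilities: w·756 + (1−w)·164 = w·475 + (1−w)·708.
w·(756−475) = (1−w)·(708−164), i.e. w·281 = (1−w)·544.
So w/(1−w) = 544/281 = 1.9359, giving w = 544/(281+544) = 0.659.

w = 0.659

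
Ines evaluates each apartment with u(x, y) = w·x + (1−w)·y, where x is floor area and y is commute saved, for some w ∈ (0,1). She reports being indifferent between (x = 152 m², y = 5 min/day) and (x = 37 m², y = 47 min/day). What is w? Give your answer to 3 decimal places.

w = 0.268

Indifference: w·152 + (1−w)·5 = w·37 + (1−w)·47.
w·(152−37) = (1−w)·(47−5), i.e. w·115 = (1−w)·42.
The marginal rate of substitution is 42/115, so w = 42/(115+42) = 0.268.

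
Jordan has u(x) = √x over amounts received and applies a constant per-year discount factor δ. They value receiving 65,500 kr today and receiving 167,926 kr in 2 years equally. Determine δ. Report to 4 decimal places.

δ ≈ 0.7903

Equating discounted utilities: u(65500) = δ^2·u(167926) ⇒ δ^2 = u(65500)/u(167926).
With u(x) = √x: δ^2 = √65500/√167926 = √(65500/167926) = 0.62454.
Taking the square root: δ = 0.62454^(1/2) ≈ 0.7903.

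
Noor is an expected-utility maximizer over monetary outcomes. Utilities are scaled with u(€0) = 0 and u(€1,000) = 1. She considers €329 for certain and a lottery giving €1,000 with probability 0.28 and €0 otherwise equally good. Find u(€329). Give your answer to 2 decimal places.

The indifference gives u(€329) = 0.28·u(€1,000) + 0.72·u(€0) = 0.28·1 + 0.72·0 = 0.28.

0.28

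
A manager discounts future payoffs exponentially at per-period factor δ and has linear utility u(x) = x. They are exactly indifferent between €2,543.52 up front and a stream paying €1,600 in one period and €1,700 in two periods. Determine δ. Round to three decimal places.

Present value of the stream is 1600·δ + 1700·δ². Indifference gives 1600δ + 1700δ² = 2543.52.
That is, 1700δ² + 1600δ − 2543.52 = 0, a quadratic in δ.
δ = (−1600 + √(1600² + 4·1700·2543.52)) / (2·1700) = (−1600 + √19855936.00) / 3400 ≈ 0.840.

δ ≈ 0.840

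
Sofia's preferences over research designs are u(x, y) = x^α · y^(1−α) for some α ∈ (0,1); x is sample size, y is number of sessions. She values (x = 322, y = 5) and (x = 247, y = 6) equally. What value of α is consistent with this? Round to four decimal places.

The Cobb–Douglas utilities coincide, so 322^α·5^(1−α) = 247^α·6^(1−α).
(322/247)^α = (6/5)^(1−α); take logs: α·ln(322/247) = (1−α)·ln(6/5), i.e. α·0.2651632 = (1−α)·0.1823216.
So α/(1−α) = (0.1823216)/(0.2651632) = 0.6875826, and α = 0.6875826/1.6875826 ≈ 0.4074.

α ≈ 0.4074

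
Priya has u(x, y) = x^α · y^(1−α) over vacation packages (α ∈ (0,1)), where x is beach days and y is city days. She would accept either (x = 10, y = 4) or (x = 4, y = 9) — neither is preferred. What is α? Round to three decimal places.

The Cobb–Douglas utilities coincide, so 10^α·4^(1−α) = 4^α·9^(1−α).
Rearrange to (10/4)^α = (9/4)^(1−α) and take logs: α·0.916291 = (1−α)·0.810930.
With A = 0.916291 and B = 0.810930: α·A = (1−α)·B, so α = B/(A+B) = 0.810930/1.727221 ≈ 0.469.

α ≈ 0.469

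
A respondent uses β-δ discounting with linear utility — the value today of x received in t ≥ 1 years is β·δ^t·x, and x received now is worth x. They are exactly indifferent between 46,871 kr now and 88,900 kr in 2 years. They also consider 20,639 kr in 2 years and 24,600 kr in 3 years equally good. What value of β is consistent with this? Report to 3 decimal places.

Both payoffs in the second observation are in the future, so β drops out: δ^2·20639 = δ^3·24600 ⇒ δ = 20639/24600 = 0.83898.
Substituting δ into 46871 = β·δ^2·88900: β = 46871/(62576.151) ≈ 0.749.

β ≈ 0.749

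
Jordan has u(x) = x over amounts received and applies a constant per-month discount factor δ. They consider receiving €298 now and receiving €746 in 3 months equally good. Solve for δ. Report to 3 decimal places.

δ ≈ 0.736

Indifference means u(298) = δ^3 · u(746), so δ^3 = u(298)/u(746).
With u(x) = x: δ^3 = 298/746 = 0.39946.
So δ = 0.39946^(1/3) ≈ 0.736.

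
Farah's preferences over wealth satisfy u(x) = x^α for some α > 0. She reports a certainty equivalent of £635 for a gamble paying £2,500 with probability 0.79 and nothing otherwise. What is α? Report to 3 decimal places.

EU(lottery) = 0.79·2500^α + 0.21·0 = 0.79·2500^α.
Setting u(635) equal to that: 635^α = 0.79·2500^α ⇒ (635/2500)^α = 0.79.
α = ln(0.79) / ln(635/2500) = -0.235722/-1.370421 ≈ 0.172.

α ≈ 0.172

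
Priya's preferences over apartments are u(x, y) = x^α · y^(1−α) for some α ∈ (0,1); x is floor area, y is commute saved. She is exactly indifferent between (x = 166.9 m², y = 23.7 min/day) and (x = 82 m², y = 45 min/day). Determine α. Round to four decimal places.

Indifference: 166.9^α · 23.7^(1−α) = 82^α · 45^(1−α).
Rearrange to (166.9/82)^α = (45/23.7)^(1−α) and take logs: α·0.7106756 = (1−α)·0.6411874.
Thus α·(1.3518630) = 0.6411874, so α = 0.6411874/1.3518630 ≈ 0.4743.

α ≈ 0.4743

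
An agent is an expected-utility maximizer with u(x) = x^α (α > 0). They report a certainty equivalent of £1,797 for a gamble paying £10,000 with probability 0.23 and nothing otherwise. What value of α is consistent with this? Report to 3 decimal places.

EU(lottery) = 0.23·10000^α + 0.77·0 = 0.23·10000^α.
Equating: 1797^α = 0.23·10000^α, i.e. 0.1797^α = 0.23.
Take logs: α = ln 0.23 / ln(1797/10000) ≈ 0.85622.

α ≈ 0.856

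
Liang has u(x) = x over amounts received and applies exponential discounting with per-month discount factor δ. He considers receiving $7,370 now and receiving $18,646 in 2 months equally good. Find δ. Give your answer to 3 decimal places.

δ ≈ 0.629

Equating discounted utilities: u(7370) = δ^2·u(18646) ⇒ δ^2 = u(7370)/u(18646).
With u(x) = x: δ^2 = 7370/18646 = 0.39526.
So δ = 0.39526^(1/2) ≈ 0.629.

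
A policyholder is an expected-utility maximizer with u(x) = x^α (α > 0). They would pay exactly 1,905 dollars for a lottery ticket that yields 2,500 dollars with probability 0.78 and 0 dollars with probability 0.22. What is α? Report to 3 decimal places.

Since u(0) = 0, the lottery's EU is 0.78·2500^α.
Indifference: 1905^α = 0.78·2500^α, so (1905/2500)^α = 0.78.
Taking logs: α·ln(1905/2500) = ln(0.78), so α = -0.248461 / -0.271809 ≈ 0.914.

α ≈ 0.914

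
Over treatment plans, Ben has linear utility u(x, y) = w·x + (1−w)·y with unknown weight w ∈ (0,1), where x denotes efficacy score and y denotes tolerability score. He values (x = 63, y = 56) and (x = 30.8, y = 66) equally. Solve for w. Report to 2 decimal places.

Equating utilities: w·63 + (1−w)·56 = w·30.8 + (1−w)·66.
Rearranging, 32.2·w − 10·(1−w) = 0.
The marginal rate of substitution is 10/32.2, so w = 10/(32.2+10) = 0.24.

w = 0.24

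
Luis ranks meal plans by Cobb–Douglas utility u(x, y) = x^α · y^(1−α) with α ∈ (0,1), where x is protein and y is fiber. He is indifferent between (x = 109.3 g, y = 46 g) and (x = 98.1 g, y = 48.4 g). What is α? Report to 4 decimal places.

α ≈ 0.3199

Set the two utilities equal: 109.3^α·46^(1−α) = 98.1^α·48.4^(1−α).
Taking logs: α·ln 109.3 + (1−α)·ln 46 = α·ln 98.1 + (1−α)·ln 48.4, i.e. α·0.1081090 = (1−α)·0.0508584.
With A = 0.1081090 and B = 0.0508584: α·A = (1−α)·B, so α = B/(A+B) = 0.0508584/0.1589674 ≈ 0.3199.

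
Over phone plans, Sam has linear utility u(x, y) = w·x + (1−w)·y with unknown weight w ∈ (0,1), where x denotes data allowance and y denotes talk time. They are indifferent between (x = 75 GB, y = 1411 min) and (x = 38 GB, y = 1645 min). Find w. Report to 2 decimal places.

w = 0.86

u(75,1411) = u(38,1645) means w·75 + (1−w)·1411 = w·38 + (1−w)·1645.
Rearranging, 37·w − 234·(1−w) = 0.
Hence w = 234/(37+234) = 234/271 = 0.86.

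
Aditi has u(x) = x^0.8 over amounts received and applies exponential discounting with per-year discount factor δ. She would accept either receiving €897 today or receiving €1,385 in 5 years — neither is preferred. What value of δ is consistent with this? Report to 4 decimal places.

δ ≈ 0.9329

Equating discounted utilities: u(897) = δ^5·u(1385) ⇒ δ^5 = u(897)/u(1385).
Since u(x) = x^0.8, δ^5 = (897/1385)^0.8 = 0.64765^0.8 = 0.70644.
Taking the 5th root: δ = 0.70644^(1/5) ≈ 0.9329.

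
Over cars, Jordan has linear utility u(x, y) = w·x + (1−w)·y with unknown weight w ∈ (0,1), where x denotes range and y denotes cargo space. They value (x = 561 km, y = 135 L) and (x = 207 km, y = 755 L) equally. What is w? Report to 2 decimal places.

Equating utilities: w·561 + (1−w)·135 = w·207 + (1−w)·755.
Collecting terms: w·354 = (1−w)·620.
The marginal rate of substitution is 620/354, so w = 620/(354+620) = 0.64.

w = 0.64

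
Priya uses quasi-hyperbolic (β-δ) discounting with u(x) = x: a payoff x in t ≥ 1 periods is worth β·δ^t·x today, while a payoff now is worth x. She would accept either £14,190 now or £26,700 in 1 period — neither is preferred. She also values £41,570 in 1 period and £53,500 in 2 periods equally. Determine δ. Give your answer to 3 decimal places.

The second indifference involves only future payoffs, so β cancels: β·δ^1·41570 = β·δ^2·53500, giving δ = 41570/53500 = 0.77701.

δ ≈ 0.777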